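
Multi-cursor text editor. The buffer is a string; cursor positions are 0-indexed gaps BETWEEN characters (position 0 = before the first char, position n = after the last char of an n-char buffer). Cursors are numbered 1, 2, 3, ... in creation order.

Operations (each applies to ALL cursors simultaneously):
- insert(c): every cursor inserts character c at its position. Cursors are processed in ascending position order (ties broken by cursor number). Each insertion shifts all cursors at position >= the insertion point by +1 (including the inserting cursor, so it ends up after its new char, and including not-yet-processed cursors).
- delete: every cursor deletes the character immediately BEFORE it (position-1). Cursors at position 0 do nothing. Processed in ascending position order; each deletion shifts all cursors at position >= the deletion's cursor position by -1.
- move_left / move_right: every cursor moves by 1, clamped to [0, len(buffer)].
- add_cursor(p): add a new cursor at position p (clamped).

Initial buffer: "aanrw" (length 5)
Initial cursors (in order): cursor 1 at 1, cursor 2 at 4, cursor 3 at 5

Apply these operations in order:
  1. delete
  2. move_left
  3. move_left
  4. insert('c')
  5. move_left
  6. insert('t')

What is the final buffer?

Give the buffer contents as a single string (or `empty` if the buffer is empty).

After op 1 (delete): buffer="an" (len 2), cursors c1@0 c2@2 c3@2, authorship ..
After op 2 (move_left): buffer="an" (len 2), cursors c1@0 c2@1 c3@1, authorship ..
After op 3 (move_left): buffer="an" (len 2), cursors c1@0 c2@0 c3@0, authorship ..
After op 4 (insert('c')): buffer="cccan" (len 5), cursors c1@3 c2@3 c3@3, authorship 123..
After op 5 (move_left): buffer="cccan" (len 5), cursors c1@2 c2@2 c3@2, authorship 123..
After op 6 (insert('t')): buffer="cctttcan" (len 8), cursors c1@5 c2@5 c3@5, authorship 121233..

Answer: cctttcan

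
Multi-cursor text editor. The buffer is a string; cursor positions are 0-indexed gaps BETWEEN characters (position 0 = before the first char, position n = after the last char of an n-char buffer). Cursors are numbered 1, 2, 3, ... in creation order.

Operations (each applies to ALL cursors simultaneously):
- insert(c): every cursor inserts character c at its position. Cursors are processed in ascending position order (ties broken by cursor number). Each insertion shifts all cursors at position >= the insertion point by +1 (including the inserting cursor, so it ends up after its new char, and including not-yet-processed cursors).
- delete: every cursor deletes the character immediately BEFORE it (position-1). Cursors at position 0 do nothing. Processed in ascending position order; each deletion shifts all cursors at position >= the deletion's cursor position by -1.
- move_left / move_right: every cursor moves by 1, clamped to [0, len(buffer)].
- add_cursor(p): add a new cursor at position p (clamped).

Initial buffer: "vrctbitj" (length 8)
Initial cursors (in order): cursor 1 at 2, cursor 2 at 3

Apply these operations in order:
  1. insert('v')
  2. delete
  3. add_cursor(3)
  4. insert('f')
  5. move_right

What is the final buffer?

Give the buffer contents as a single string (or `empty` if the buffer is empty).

Answer: vrfcfftbitj

Derivation:
After op 1 (insert('v')): buffer="vrvcvtbitj" (len 10), cursors c1@3 c2@5, authorship ..1.2.....
After op 2 (delete): buffer="vrctbitj" (len 8), cursors c1@2 c2@3, authorship ........
After op 3 (add_cursor(3)): buffer="vrctbitj" (len 8), cursors c1@2 c2@3 c3@3, authorship ........
After op 4 (insert('f')): buffer="vrfcfftbitj" (len 11), cursors c1@3 c2@6 c3@6, authorship ..1.23.....
After op 5 (move_right): buffer="vrfcfftbitj" (len 11), cursors c1@4 c2@7 c3@7, authorship ..1.23.....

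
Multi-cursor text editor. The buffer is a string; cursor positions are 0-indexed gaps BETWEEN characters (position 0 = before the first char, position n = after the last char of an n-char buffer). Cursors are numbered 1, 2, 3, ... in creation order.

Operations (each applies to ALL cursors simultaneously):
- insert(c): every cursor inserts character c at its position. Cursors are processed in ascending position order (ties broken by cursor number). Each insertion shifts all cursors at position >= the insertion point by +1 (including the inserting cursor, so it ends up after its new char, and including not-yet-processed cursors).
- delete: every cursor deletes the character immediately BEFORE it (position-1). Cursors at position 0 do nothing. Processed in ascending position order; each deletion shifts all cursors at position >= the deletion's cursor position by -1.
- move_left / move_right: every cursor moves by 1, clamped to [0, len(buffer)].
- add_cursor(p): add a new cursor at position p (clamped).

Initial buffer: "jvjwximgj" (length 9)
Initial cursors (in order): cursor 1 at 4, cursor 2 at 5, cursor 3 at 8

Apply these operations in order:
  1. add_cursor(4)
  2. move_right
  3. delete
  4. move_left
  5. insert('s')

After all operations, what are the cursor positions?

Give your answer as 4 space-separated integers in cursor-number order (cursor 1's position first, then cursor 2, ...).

Answer: 5 5 8 5

Derivation:
After op 1 (add_cursor(4)): buffer="jvjwximgj" (len 9), cursors c1@4 c4@4 c2@5 c3@8, authorship .........
After op 2 (move_right): buffer="jvjwximgj" (len 9), cursors c1@5 c4@5 c2@6 c3@9, authorship .........
After op 3 (delete): buffer="jvjmg" (len 5), cursors c1@3 c2@3 c4@3 c3@5, authorship .....
After op 4 (move_left): buffer="jvjmg" (len 5), cursors c1@2 c2@2 c4@2 c3@4, authorship .....
After op 5 (insert('s')): buffer="jvsssjmsg" (len 9), cursors c1@5 c2@5 c4@5 c3@8, authorship ..124..3.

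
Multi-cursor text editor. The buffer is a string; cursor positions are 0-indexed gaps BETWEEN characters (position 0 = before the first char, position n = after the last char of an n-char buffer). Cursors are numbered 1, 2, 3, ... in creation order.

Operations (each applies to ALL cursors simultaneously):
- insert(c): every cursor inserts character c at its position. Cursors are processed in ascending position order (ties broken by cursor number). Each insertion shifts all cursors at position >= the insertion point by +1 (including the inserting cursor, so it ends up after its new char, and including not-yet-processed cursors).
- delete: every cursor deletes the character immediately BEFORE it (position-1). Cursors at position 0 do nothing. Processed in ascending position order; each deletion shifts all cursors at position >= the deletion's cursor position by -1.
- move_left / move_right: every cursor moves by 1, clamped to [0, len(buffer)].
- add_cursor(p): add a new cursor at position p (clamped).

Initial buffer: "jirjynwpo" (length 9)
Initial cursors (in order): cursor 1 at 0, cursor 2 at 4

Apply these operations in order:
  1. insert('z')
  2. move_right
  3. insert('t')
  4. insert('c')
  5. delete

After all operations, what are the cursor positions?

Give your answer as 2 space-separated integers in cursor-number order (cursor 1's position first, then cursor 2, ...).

After op 1 (insert('z')): buffer="zjirjzynwpo" (len 11), cursors c1@1 c2@6, authorship 1....2.....
After op 2 (move_right): buffer="zjirjzynwpo" (len 11), cursors c1@2 c2@7, authorship 1....2.....
After op 3 (insert('t')): buffer="zjtirjzytnwpo" (len 13), cursors c1@3 c2@9, authorship 1.1...2.2....
After op 4 (insert('c')): buffer="zjtcirjzytcnwpo" (len 15), cursors c1@4 c2@11, authorship 1.11...2.22....
After op 5 (delete): buffer="zjtirjzytnwpo" (len 13), cursors c1@3 c2@9, authorship 1.1...2.2....

Answer: 3 9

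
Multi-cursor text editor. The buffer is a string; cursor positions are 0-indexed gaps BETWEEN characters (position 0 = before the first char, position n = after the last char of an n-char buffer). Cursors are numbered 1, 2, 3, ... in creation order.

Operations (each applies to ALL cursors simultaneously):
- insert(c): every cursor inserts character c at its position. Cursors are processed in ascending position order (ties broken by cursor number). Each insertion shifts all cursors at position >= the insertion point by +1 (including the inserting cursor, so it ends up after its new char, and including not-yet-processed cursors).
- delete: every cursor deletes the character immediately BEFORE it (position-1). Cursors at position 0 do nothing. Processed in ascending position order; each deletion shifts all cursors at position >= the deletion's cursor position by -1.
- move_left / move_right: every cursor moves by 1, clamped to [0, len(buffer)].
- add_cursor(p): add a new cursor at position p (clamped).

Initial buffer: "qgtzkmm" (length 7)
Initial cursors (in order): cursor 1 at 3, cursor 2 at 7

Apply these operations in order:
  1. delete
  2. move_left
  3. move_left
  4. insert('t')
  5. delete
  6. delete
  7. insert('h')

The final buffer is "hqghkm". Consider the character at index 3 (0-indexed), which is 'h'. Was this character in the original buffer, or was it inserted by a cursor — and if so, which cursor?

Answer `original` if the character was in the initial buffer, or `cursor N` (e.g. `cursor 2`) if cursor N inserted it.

Answer: cursor 2

Derivation:
After op 1 (delete): buffer="qgzkm" (len 5), cursors c1@2 c2@5, authorship .....
After op 2 (move_left): buffer="qgzkm" (len 5), cursors c1@1 c2@4, authorship .....
After op 3 (move_left): buffer="qgzkm" (len 5), cursors c1@0 c2@3, authorship .....
After op 4 (insert('t')): buffer="tqgztkm" (len 7), cursors c1@1 c2@5, authorship 1...2..
After op 5 (delete): buffer="qgzkm" (len 5), cursors c1@0 c2@3, authorship .....
After op 6 (delete): buffer="qgkm" (len 4), cursors c1@0 c2@2, authorship ....
After op 7 (insert('h')): buffer="hqghkm" (len 6), cursors c1@1 c2@4, authorship 1..2..
Authorship (.=original, N=cursor N): 1 . . 2 . .
Index 3: author = 2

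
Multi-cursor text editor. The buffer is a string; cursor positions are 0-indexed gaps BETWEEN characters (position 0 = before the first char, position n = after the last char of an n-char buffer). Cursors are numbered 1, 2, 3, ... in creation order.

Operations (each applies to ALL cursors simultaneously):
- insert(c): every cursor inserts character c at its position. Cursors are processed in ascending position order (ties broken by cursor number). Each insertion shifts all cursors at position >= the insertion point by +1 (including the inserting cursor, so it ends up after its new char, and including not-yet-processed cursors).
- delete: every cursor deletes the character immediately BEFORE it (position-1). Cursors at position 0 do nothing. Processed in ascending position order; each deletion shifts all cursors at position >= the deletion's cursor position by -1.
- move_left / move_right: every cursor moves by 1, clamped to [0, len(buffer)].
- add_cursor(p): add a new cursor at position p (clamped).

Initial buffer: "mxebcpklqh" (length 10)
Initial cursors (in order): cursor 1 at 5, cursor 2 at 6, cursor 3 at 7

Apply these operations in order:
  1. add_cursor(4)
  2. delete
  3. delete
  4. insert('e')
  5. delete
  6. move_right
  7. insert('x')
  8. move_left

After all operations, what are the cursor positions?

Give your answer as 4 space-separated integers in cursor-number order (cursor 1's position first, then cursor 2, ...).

Answer: 4 4 4 4

Derivation:
After op 1 (add_cursor(4)): buffer="mxebcpklqh" (len 10), cursors c4@4 c1@5 c2@6 c3@7, authorship ..........
After op 2 (delete): buffer="mxelqh" (len 6), cursors c1@3 c2@3 c3@3 c4@3, authorship ......
After op 3 (delete): buffer="lqh" (len 3), cursors c1@0 c2@0 c3@0 c4@0, authorship ...
After op 4 (insert('e')): buffer="eeeelqh" (len 7), cursors c1@4 c2@4 c3@4 c4@4, authorship 1234...
After op 5 (delete): buffer="lqh" (len 3), cursors c1@0 c2@0 c3@0 c4@0, authorship ...
After op 6 (move_right): buffer="lqh" (len 3), cursors c1@1 c2@1 c3@1 c4@1, authorship ...
After op 7 (insert('x')): buffer="lxxxxqh" (len 7), cursors c1@5 c2@5 c3@5 c4@5, authorship .1234..
After op 8 (move_left): buffer="lxxxxqh" (len 7), cursors c1@4 c2@4 c3@4 c4@4, authorship .1234..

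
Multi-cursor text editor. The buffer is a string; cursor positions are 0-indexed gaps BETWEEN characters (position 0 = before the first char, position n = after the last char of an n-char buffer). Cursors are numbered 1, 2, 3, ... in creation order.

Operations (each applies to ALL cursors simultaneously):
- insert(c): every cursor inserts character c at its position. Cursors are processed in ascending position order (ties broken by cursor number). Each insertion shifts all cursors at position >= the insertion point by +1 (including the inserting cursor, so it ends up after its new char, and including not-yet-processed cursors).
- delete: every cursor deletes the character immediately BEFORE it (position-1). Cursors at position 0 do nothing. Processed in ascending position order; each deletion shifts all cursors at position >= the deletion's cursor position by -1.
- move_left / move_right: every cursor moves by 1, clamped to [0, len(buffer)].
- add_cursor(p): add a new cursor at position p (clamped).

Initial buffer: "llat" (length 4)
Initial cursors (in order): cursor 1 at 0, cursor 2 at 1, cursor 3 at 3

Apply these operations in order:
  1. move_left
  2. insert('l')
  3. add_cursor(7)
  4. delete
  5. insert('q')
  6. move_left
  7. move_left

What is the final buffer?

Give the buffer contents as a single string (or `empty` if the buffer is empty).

Answer: qqllqaq

Derivation:
After op 1 (move_left): buffer="llat" (len 4), cursors c1@0 c2@0 c3@2, authorship ....
After op 2 (insert('l')): buffer="lllllat" (len 7), cursors c1@2 c2@2 c3@5, authorship 12..3..
After op 3 (add_cursor(7)): buffer="lllllat" (len 7), cursors c1@2 c2@2 c3@5 c4@7, authorship 12..3..
After op 4 (delete): buffer="lla" (len 3), cursors c1@0 c2@0 c3@2 c4@3, authorship ...
After op 5 (insert('q')): buffer="qqllqaq" (len 7), cursors c1@2 c2@2 c3@5 c4@7, authorship 12..3.4
After op 6 (move_left): buffer="qqllqaq" (len 7), cursors c1@1 c2@1 c3@4 c4@6, authorship 12..3.4
After op 7 (move_left): buffer="qqllqaq" (len 7), cursors c1@0 c2@0 c3@3 c4@5, authorship 12..3.4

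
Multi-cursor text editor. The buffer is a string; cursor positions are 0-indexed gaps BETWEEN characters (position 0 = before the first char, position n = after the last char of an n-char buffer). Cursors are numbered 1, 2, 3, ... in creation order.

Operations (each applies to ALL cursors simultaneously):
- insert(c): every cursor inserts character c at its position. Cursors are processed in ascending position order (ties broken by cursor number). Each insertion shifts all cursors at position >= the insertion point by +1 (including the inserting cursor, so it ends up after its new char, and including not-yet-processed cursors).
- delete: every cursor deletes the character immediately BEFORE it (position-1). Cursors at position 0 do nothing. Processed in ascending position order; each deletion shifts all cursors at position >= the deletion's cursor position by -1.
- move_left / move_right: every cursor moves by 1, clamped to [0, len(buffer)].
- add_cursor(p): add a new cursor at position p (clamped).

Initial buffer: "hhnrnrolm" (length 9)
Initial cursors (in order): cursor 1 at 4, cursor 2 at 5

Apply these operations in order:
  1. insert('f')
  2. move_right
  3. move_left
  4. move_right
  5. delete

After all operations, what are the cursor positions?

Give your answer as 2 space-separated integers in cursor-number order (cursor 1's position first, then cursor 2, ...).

After op 1 (insert('f')): buffer="hhnrfnfrolm" (len 11), cursors c1@5 c2@7, authorship ....1.2....
After op 2 (move_right): buffer="hhnrfnfrolm" (len 11), cursors c1@6 c2@8, authorship ....1.2....
After op 3 (move_left): buffer="hhnrfnfrolm" (len 11), cursors c1@5 c2@7, authorship ....1.2....
After op 4 (move_right): buffer="hhnrfnfrolm" (len 11), cursors c1@6 c2@8, authorship ....1.2....
After op 5 (delete): buffer="hhnrffolm" (len 9), cursors c1@5 c2@6, authorship ....12...

Answer: 5 6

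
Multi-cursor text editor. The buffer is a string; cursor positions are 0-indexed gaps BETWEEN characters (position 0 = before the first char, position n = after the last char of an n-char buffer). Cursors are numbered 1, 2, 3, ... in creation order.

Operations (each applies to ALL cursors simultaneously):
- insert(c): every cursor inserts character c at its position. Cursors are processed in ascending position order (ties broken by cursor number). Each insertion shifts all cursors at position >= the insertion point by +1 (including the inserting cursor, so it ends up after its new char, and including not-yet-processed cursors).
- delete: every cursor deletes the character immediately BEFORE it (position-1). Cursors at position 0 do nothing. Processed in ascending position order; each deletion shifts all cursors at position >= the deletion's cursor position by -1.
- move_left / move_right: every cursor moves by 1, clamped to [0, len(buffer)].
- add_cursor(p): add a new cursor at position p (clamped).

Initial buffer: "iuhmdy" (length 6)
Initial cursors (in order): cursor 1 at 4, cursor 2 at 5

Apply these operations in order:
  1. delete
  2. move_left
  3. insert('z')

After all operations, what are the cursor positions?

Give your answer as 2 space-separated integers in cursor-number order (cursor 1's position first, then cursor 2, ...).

After op 1 (delete): buffer="iuhy" (len 4), cursors c1@3 c2@3, authorship ....
After op 2 (move_left): buffer="iuhy" (len 4), cursors c1@2 c2@2, authorship ....
After op 3 (insert('z')): buffer="iuzzhy" (len 6), cursors c1@4 c2@4, authorship ..12..

Answer: 4 4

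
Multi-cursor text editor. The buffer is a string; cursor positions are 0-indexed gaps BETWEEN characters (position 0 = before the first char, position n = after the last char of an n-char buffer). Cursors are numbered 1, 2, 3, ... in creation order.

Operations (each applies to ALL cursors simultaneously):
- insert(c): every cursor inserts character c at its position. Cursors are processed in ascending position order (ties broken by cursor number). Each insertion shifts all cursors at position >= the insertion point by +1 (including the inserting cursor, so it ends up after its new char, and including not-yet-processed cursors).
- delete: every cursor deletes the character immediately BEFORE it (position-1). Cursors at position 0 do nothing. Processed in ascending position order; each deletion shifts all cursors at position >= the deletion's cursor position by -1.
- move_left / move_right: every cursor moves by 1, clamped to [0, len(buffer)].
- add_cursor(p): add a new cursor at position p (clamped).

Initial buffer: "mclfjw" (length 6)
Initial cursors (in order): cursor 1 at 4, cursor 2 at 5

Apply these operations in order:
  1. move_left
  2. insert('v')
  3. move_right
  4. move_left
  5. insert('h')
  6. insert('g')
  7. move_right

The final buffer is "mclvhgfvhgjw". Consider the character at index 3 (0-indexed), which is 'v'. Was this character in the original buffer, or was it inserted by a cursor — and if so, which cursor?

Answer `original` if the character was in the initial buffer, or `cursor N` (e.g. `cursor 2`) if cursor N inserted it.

After op 1 (move_left): buffer="mclfjw" (len 6), cursors c1@3 c2@4, authorship ......
After op 2 (insert('v')): buffer="mclvfvjw" (len 8), cursors c1@4 c2@6, authorship ...1.2..
After op 3 (move_right): buffer="mclvfvjw" (len 8), cursors c1@5 c2@7, authorship ...1.2..
After op 4 (move_left): buffer="mclvfvjw" (len 8), cursors c1@4 c2@6, authorship ...1.2..
After op 5 (insert('h')): buffer="mclvhfvhjw" (len 10), cursors c1@5 c2@8, authorship ...11.22..
After op 6 (insert('g')): buffer="mclvhgfvhgjw" (len 12), cursors c1@6 c2@10, authorship ...111.222..
After op 7 (move_right): buffer="mclvhgfvhgjw" (len 12), cursors c1@7 c2@11, authorship ...111.222..
Authorship (.=original, N=cursor N): . . . 1 1 1 . 2 2 2 . .
Index 3: author = 1

Answer: cursor 1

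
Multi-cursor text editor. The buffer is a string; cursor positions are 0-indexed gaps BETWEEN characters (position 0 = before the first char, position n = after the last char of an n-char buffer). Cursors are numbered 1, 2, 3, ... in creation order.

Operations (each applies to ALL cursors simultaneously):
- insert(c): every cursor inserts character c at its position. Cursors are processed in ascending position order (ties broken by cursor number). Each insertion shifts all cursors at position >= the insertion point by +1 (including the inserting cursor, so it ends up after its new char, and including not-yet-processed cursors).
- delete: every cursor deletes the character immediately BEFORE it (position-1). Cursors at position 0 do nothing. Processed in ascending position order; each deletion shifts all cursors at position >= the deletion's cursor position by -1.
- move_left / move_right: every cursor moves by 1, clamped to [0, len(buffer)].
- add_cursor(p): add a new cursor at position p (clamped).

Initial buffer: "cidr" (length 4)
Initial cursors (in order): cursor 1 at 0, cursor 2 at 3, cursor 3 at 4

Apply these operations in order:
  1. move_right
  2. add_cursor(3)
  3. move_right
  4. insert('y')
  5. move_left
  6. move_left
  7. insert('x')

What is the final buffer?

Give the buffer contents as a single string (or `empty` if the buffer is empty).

Answer: cxiydryxxxyy

Derivation:
After op 1 (move_right): buffer="cidr" (len 4), cursors c1@1 c2@4 c3@4, authorship ....
After op 2 (add_cursor(3)): buffer="cidr" (len 4), cursors c1@1 c4@3 c2@4 c3@4, authorship ....
After op 3 (move_right): buffer="cidr" (len 4), cursors c1@2 c2@4 c3@4 c4@4, authorship ....
After op 4 (insert('y')): buffer="ciydryyy" (len 8), cursors c1@3 c2@8 c3@8 c4@8, authorship ..1..234
After op 5 (move_left): buffer="ciydryyy" (len 8), cursors c1@2 c2@7 c3@7 c4@7, authorship ..1..234
After op 6 (move_left): buffer="ciydryyy" (len 8), cursors c1@1 c2@6 c3@6 c4@6, authorship ..1..234
After op 7 (insert('x')): buffer="cxiydryxxxyy" (len 12), cursors c1@2 c2@10 c3@10 c4@10, authorship .1.1..223434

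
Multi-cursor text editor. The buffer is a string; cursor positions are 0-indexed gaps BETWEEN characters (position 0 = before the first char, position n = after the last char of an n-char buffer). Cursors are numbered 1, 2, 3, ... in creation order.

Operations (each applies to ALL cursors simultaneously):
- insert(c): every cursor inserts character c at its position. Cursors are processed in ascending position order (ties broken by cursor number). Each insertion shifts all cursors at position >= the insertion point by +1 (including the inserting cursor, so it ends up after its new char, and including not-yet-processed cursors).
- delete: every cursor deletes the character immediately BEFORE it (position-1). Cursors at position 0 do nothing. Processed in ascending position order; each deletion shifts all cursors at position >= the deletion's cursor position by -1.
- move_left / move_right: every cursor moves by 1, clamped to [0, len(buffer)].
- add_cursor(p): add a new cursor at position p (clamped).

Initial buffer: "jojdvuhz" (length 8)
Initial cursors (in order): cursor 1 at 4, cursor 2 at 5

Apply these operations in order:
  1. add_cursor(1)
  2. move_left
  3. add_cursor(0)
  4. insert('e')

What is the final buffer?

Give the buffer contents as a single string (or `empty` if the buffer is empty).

After op 1 (add_cursor(1)): buffer="jojdvuhz" (len 8), cursors c3@1 c1@4 c2@5, authorship ........
After op 2 (move_left): buffer="jojdvuhz" (len 8), cursors c3@0 c1@3 c2@4, authorship ........
After op 3 (add_cursor(0)): buffer="jojdvuhz" (len 8), cursors c3@0 c4@0 c1@3 c2@4, authorship ........
After op 4 (insert('e')): buffer="eejojedevuhz" (len 12), cursors c3@2 c4@2 c1@6 c2@8, authorship 34...1.2....

Answer: eejojedevuhz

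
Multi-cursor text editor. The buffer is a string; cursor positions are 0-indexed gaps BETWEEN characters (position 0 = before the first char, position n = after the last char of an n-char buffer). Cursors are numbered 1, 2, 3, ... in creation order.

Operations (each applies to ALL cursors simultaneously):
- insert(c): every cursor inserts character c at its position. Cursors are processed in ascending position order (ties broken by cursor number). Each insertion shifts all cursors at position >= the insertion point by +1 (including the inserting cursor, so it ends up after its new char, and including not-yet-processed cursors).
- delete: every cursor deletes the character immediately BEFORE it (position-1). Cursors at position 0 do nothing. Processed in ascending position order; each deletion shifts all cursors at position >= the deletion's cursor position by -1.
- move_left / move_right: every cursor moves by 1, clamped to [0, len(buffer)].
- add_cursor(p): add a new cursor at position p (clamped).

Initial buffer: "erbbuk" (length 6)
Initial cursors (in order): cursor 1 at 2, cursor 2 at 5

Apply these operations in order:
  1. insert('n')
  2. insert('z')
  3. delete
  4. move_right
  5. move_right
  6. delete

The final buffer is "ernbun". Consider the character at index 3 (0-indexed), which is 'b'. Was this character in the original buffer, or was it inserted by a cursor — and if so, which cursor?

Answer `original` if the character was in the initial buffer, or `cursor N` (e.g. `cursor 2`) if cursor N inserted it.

Answer: original

Derivation:
After op 1 (insert('n')): buffer="ernbbunk" (len 8), cursors c1@3 c2@7, authorship ..1...2.
After op 2 (insert('z')): buffer="ernzbbunzk" (len 10), cursors c1@4 c2@9, authorship ..11...22.
After op 3 (delete): buffer="ernbbunk" (len 8), cursors c1@3 c2@7, authorship ..1...2.
After op 4 (move_right): buffer="ernbbunk" (len 8), cursors c1@4 c2@8, authorship ..1...2.
After op 5 (move_right): buffer="ernbbunk" (len 8), cursors c1@5 c2@8, authorship ..1...2.
After op 6 (delete): buffer="ernbun" (len 6), cursors c1@4 c2@6, authorship ..1..2
Authorship (.=original, N=cursor N): . . 1 . . 2
Index 3: author = original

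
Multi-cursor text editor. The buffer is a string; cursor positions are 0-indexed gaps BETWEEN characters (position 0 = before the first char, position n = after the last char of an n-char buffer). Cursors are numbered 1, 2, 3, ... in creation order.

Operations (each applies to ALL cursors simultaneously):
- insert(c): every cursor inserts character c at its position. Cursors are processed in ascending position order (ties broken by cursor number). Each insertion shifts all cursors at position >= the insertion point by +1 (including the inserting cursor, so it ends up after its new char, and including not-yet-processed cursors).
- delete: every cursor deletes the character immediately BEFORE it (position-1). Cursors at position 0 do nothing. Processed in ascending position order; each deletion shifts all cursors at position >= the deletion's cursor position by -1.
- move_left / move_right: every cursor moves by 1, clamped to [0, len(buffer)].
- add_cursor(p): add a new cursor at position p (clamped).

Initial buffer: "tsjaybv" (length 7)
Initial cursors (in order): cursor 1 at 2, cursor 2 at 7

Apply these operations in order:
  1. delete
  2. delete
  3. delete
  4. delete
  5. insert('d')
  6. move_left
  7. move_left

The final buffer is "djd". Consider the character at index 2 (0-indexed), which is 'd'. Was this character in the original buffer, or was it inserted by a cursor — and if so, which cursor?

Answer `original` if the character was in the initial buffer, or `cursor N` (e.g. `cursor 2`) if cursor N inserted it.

After op 1 (delete): buffer="tjayb" (len 5), cursors c1@1 c2@5, authorship .....
After op 2 (delete): buffer="jay" (len 3), cursors c1@0 c2@3, authorship ...
After op 3 (delete): buffer="ja" (len 2), cursors c1@0 c2@2, authorship ..
After op 4 (delete): buffer="j" (len 1), cursors c1@0 c2@1, authorship .
After op 5 (insert('d')): buffer="djd" (len 3), cursors c1@1 c2@3, authorship 1.2
After op 6 (move_left): buffer="djd" (len 3), cursors c1@0 c2@2, authorship 1.2
After op 7 (move_left): buffer="djd" (len 3), cursors c1@0 c2@1, authorship 1.2
Authorship (.=original, N=cursor N): 1 . 2
Index 2: author = 2

Answer: cursor 2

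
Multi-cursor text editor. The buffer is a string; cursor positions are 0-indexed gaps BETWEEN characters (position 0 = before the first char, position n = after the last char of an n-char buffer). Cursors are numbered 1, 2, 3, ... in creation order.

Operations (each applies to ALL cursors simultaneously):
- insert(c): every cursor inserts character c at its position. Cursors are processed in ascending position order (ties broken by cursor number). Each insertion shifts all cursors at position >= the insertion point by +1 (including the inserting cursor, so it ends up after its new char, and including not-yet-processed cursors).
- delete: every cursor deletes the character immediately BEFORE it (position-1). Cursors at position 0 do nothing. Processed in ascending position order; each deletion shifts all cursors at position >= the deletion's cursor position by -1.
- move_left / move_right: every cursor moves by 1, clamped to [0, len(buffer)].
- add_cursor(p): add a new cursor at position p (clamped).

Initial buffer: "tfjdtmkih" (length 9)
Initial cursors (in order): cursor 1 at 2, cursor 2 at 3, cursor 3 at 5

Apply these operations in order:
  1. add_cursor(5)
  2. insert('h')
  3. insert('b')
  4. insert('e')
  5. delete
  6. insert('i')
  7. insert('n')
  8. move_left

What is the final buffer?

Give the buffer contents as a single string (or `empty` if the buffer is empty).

Answer: tfhbinjhbindthhbbiinnmkih

Derivation:
After op 1 (add_cursor(5)): buffer="tfjdtmkih" (len 9), cursors c1@2 c2@3 c3@5 c4@5, authorship .........
After op 2 (insert('h')): buffer="tfhjhdthhmkih" (len 13), cursors c1@3 c2@5 c3@9 c4@9, authorship ..1.2..34....
After op 3 (insert('b')): buffer="tfhbjhbdthhbbmkih" (len 17), cursors c1@4 c2@7 c3@13 c4@13, authorship ..11.22..3434....
After op 4 (insert('e')): buffer="tfhbejhbedthhbbeemkih" (len 21), cursors c1@5 c2@9 c3@17 c4@17, authorship ..111.222..343434....
After op 5 (delete): buffer="tfhbjhbdthhbbmkih" (len 17), cursors c1@4 c2@7 c3@13 c4@13, authorship ..11.22..3434....
After op 6 (insert('i')): buffer="tfhbijhbidthhbbiimkih" (len 21), cursors c1@5 c2@9 c3@17 c4@17, authorship ..111.222..343434....
After op 7 (insert('n')): buffer="tfhbinjhbindthhbbiinnmkih" (len 25), cursors c1@6 c2@11 c3@21 c4@21, authorship ..1111.2222..34343434....
After op 8 (move_left): buffer="tfhbinjhbindthhbbiinnmkih" (len 25), cursors c1@5 c2@10 c3@20 c4@20, authorship ..1111.2222..34343434....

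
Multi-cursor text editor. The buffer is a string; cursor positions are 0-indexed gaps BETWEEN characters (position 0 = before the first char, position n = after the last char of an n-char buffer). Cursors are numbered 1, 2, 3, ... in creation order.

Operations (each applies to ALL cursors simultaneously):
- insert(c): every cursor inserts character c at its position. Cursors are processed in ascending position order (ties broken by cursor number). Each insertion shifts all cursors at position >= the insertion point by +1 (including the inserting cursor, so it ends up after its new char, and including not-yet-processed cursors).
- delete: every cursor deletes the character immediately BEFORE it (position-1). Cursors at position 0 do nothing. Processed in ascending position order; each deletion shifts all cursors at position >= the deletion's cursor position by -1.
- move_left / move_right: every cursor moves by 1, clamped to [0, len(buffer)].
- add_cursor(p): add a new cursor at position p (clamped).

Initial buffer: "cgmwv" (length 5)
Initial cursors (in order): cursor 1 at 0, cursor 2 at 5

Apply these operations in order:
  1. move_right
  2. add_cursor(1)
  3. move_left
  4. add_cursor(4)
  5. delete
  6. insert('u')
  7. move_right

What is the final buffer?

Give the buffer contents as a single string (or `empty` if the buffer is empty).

Answer: uucguuv

Derivation:
After op 1 (move_right): buffer="cgmwv" (len 5), cursors c1@1 c2@5, authorship .....
After op 2 (add_cursor(1)): buffer="cgmwv" (len 5), cursors c1@1 c3@1 c2@5, authorship .....
After op 3 (move_left): buffer="cgmwv" (len 5), cursors c1@0 c3@0 c2@4, authorship .....
After op 4 (add_cursor(4)): buffer="cgmwv" (len 5), cursors c1@0 c3@0 c2@4 c4@4, authorship .....
After op 5 (delete): buffer="cgv" (len 3), cursors c1@0 c3@0 c2@2 c4@2, authorship ...
After op 6 (insert('u')): buffer="uucguuv" (len 7), cursors c1@2 c3@2 c2@6 c4@6, authorship 13..24.
After op 7 (move_right): buffer="uucguuv" (len 7), cursors c1@3 c3@3 c2@7 c4@7, authorship 13..24.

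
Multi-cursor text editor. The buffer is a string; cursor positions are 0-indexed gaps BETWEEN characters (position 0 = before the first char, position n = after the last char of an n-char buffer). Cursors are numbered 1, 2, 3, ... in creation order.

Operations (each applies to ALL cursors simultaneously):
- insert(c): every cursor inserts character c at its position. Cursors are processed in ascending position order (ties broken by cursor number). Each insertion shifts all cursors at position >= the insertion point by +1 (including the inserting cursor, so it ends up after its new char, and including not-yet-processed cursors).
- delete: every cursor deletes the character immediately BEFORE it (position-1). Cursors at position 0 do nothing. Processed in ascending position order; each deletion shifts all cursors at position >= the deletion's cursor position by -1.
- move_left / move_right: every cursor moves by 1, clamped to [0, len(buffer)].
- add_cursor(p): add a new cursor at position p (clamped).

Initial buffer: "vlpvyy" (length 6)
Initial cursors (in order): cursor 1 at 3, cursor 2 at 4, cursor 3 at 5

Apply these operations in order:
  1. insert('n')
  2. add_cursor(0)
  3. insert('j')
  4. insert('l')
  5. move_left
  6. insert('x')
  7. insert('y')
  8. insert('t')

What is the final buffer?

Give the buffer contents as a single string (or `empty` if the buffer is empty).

After op 1 (insert('n')): buffer="vlpnvnyny" (len 9), cursors c1@4 c2@6 c3@8, authorship ...1.2.3.
After op 2 (add_cursor(0)): buffer="vlpnvnyny" (len 9), cursors c4@0 c1@4 c2@6 c3@8, authorship ...1.2.3.
After op 3 (insert('j')): buffer="jvlpnjvnjynjy" (len 13), cursors c4@1 c1@6 c2@9 c3@12, authorship 4...11.22.33.
After op 4 (insert('l')): buffer="jlvlpnjlvnjlynjly" (len 17), cursors c4@2 c1@8 c2@12 c3@16, authorship 44...111.222.333.
After op 5 (move_left): buffer="jlvlpnjlvnjlynjly" (len 17), cursors c4@1 c1@7 c2@11 c3@15, authorship 44...111.222.333.
After op 6 (insert('x')): buffer="jxlvlpnjxlvnjxlynjxly" (len 21), cursors c4@2 c1@9 c2@14 c3@19, authorship 444...1111.2222.3333.
After op 7 (insert('y')): buffer="jxylvlpnjxylvnjxylynjxyly" (len 25), cursors c4@3 c1@11 c2@17 c3@23, authorship 4444...11111.22222.33333.
After op 8 (insert('t')): buffer="jxytlvlpnjxytlvnjxytlynjxytly" (len 29), cursors c4@4 c1@13 c2@20 c3@27, authorship 44444...111111.222222.333333.

Answer: jxytlvlpnjxytlvnjxytlynjxytly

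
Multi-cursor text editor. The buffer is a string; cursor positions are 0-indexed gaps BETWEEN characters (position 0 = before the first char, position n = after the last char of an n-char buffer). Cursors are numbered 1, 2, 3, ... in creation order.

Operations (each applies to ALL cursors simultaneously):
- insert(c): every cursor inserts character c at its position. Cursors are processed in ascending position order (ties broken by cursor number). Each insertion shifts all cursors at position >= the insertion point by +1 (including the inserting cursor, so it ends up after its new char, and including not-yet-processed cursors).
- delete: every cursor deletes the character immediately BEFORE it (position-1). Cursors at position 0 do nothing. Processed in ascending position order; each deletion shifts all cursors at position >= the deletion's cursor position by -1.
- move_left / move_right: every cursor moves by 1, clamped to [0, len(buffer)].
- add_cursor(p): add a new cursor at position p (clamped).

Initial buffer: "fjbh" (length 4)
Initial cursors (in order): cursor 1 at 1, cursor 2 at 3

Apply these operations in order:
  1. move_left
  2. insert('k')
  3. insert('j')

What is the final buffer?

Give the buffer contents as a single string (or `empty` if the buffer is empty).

After op 1 (move_left): buffer="fjbh" (len 4), cursors c1@0 c2@2, authorship ....
After op 2 (insert('k')): buffer="kfjkbh" (len 6), cursors c1@1 c2@4, authorship 1..2..
After op 3 (insert('j')): buffer="kjfjkjbh" (len 8), cursors c1@2 c2@6, authorship 11..22..

Answer: kjfjkjbh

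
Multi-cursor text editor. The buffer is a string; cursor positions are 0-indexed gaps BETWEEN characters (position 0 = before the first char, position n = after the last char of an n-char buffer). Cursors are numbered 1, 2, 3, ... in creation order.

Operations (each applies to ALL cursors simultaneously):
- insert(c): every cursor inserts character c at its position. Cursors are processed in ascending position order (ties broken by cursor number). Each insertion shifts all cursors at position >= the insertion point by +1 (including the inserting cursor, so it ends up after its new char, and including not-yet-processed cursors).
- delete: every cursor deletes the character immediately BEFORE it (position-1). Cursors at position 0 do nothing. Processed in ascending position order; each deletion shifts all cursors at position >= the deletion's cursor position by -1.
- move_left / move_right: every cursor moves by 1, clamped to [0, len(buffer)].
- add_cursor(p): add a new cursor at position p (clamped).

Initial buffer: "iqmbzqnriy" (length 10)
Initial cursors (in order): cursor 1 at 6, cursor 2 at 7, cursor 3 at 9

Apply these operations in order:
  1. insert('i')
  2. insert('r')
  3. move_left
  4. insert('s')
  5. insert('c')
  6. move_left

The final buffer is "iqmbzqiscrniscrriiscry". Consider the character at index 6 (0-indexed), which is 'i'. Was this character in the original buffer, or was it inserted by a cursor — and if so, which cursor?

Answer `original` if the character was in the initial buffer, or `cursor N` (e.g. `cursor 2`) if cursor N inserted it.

Answer: cursor 1

Derivation:
After op 1 (insert('i')): buffer="iqmbzqiniriiy" (len 13), cursors c1@7 c2@9 c3@12, authorship ......1.2..3.
After op 2 (insert('r')): buffer="iqmbzqirnirriiry" (len 16), cursors c1@8 c2@11 c3@15, authorship ......11.22..33.
After op 3 (move_left): buffer="iqmbzqirnirriiry" (len 16), cursors c1@7 c2@10 c3@14, authorship ......11.22..33.
After op 4 (insert('s')): buffer="iqmbzqisrnisrriisry" (len 19), cursors c1@8 c2@12 c3@17, authorship ......111.222..333.
After op 5 (insert('c')): buffer="iqmbzqiscrniscrriiscry" (len 22), cursors c1@9 c2@14 c3@20, authorship ......1111.2222..3333.
After op 6 (move_left): buffer="iqmbzqiscrniscrriiscry" (len 22), cursors c1@8 c2@13 c3@19, authorship ......1111.2222..3333.
Authorship (.=original, N=cursor N): . . . . . . 1 1 1 1 . 2 2 2 2 . . 3 3 3 3 .
Index 6: author = 1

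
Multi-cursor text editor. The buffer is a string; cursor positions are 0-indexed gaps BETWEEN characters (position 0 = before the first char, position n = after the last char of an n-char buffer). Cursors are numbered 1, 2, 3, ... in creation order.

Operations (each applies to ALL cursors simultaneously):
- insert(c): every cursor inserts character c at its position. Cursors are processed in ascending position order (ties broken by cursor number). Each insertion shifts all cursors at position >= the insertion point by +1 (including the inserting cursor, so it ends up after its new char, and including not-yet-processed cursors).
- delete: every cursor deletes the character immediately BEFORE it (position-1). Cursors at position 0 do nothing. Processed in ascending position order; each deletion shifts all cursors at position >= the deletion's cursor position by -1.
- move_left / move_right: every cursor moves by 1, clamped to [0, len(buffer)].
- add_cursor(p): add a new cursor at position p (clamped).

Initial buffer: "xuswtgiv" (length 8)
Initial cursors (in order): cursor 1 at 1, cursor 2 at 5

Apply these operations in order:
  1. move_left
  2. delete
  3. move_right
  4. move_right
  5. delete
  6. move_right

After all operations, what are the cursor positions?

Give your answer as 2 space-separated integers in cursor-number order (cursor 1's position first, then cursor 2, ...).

Answer: 2 4

Derivation:
After op 1 (move_left): buffer="xuswtgiv" (len 8), cursors c1@0 c2@4, authorship ........
After op 2 (delete): buffer="xustgiv" (len 7), cursors c1@0 c2@3, authorship .......
After op 3 (move_right): buffer="xustgiv" (len 7), cursors c1@1 c2@4, authorship .......
After op 4 (move_right): buffer="xustgiv" (len 7), cursors c1@2 c2@5, authorship .......
After op 5 (delete): buffer="xstiv" (len 5), cursors c1@1 c2@3, authorship .....
After op 6 (move_right): buffer="xstiv" (len 5), cursors c1@2 c2@4, authorship .....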